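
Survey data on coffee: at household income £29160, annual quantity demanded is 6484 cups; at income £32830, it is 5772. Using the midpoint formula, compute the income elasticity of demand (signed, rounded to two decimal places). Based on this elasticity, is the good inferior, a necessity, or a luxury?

-0.98; inferior

%ΔQ = (5772 − 6484)/[( 6484 + 5772)/2] = -712/6128 = -0.116187…
%ΔIncome = (32830 − 29160)/[( 29160 + 32830)/2] = 3670/30995 = 0.118406…
E_income = (-712/6128) / (3670/30995) = -0.9812…
E_income < 0 ⇒ inferior good.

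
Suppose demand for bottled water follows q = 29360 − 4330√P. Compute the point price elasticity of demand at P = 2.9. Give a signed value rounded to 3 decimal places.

dq/dP = −4330/(2√P) = -1271.33. At P = 2.9, q = 21986.3.
Ed = (dq/dP)·(P/q) = (-1271.33) × (2.9/21986.3) = -0.16768…

-0.168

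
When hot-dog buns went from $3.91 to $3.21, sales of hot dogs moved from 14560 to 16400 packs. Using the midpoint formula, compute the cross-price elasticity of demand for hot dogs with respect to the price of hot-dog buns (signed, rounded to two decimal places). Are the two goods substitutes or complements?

-0.60; complements

%ΔQ_{hot dogs} = (16400 − 14560)/avg = 1840/15480 = 0.118863…
%ΔP_{hot-dog buns} = (3.21 − 3.91)/avg = -0.7/3.56 = -0.196629…
E_cross = (1840/15480) / (-0.7/3.56) = -0.6045…
E_cross < 0 ⇒ the goods are complements.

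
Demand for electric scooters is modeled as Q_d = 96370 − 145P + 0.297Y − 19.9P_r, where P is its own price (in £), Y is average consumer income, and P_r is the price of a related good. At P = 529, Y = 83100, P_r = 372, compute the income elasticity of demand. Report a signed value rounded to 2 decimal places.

0.67

At the given values, Q_d = 96370 − 145(529) + 0.297(83100) − 19.9(372) = 36942.9.
∂Q_d/∂Y = 0.297.
E = (0.297) × (83100/36942.9) = 0.6680…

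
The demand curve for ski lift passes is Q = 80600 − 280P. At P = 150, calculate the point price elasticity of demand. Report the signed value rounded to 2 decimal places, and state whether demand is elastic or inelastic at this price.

dQ/dP = −280. At P = 150, Q = 80600 − 280(150) = 38600.
Ed = (dQ/dP)·(P/Q) = −280 × (150/38600) = -1.0880…
|Ed| = 1.09 > 1, so demand is elastic.

-1.09; elastic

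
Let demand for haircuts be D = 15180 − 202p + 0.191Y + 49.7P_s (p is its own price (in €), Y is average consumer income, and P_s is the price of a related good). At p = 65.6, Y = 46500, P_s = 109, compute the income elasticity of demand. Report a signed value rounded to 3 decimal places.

At the given values, D = 15180 − 202(65.6) + 0.191(46500) + 49.7(109) = 16227.6.
∂D/∂Y = 0.191.
E = (0.191) × (46500/16227.6) = 0.54730…

0.547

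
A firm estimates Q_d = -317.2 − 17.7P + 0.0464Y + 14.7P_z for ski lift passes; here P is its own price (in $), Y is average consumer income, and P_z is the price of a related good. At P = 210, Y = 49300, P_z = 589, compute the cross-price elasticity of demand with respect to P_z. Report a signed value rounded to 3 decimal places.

At the given values, Q_d = -317.2 − 17.7(210) + 0.0464(49300) + 14.7(589) = 6911.62.
∂Q_d/∂P_z = 14.7.
E = (14.7) × (589/6911.62) = 1.25271…

1.253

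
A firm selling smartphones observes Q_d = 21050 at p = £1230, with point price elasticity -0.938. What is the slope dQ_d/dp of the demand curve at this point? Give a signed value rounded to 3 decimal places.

-16.053

Ed = (dQ_d/dp)·(p/Q_d) ⇒ dQ_d/dp = Ed·Q_d/p = (-0.938)·21050/1230 = -16.05276…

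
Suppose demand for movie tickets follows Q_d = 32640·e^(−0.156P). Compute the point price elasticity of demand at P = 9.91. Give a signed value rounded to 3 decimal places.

-1.546

dQ_d/dP = −0.156·Q_d = -1085.11. At P = 9.91, Q_d = 6955.82.
Ed = (dQ_d/dP)·(P/Q_d) = (-1085.11) × (9.91/6955.82) = -1.54596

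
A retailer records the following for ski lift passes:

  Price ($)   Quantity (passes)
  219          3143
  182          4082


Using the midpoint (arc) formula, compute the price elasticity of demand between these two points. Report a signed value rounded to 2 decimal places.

%ΔQ = (4082 − 3143) / [(3143 + 4082)/2] = 939/3612.5 = 0.259930…
%ΔP = (182 − 219) / [(219 + 182)/2] = -37/200.5 = -0.184538…
Arc Ed = %ΔQ / %ΔP = (939/3612.5) / (-37/200.5) = -1.4085…

-1.41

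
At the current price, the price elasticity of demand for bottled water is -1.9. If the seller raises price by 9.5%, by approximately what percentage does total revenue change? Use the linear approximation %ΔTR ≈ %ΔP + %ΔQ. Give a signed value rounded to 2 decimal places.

%ΔQ ≈ Ed × %ΔP = (-1.9) × (+9.5%) = -18.0500%
%ΔTR ≈ %ΔP + %ΔQ = (+9.5%) + (-18.0500%) = -8.5500%

-8.55%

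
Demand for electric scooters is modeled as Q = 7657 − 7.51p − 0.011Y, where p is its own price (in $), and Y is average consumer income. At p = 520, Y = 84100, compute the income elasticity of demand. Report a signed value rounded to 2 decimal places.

At the given values, Q = 7657 − 7.51(520) − 0.011(84100) = 2826.7.
∂Q/∂Y = -0.011.
E = (-0.011) × (84100/2826.7) = -0.3272…

-0.33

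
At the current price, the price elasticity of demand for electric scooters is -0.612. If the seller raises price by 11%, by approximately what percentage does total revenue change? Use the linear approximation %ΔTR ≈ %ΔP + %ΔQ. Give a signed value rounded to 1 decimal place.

+4.3%

%ΔQ ≈ Ed × %ΔP = (-0.612) × (+11%) = -6.7320%
%ΔTR ≈ %ΔP + %ΔQ = (+11%) + (-6.7320%) = +4.2680%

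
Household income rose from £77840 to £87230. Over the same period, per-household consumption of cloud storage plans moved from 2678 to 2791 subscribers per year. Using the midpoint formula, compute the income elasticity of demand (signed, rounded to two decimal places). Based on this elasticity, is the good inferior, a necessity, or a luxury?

0.36; necessity

%ΔQ = (2791 − 2678)/[( 2678 + 2791)/2] = 113/2734.5 = 0.041323…
%ΔIncome = (87230 − 77840)/[( 77840 + 87230)/2] = 9390/82535 = 0.113769…
E_income = (113/2734.5) / (9390/82535) = 0.3632…
0 < E_income < 1 ⇒ normal good, necessity.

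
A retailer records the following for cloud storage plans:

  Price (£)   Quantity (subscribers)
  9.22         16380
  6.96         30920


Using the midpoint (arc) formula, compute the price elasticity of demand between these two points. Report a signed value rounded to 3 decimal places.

%ΔQ = (30920 − 16380) / [(16380 + 30920)/2] = 14540/23650 = 0.614799…
%ΔP = (6.96 − 9.22) / [(9.22 + 6.96)/2] = -2.26/8.09 = -0.279357…
Arc Ed = %ΔQ / %ΔP = (14540/23650) / (-2.26/8.09) = -2.20076…

-2.201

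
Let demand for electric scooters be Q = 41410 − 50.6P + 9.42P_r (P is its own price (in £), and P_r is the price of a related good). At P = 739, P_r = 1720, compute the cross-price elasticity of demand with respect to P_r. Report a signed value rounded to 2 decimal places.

At the given values, Q = 41410 − 50.6(739) + 9.42(1720) = 20219.
∂Q/∂P_r = 9.42.
E = (9.42) × (1720/20219) = 0.8013…

0.80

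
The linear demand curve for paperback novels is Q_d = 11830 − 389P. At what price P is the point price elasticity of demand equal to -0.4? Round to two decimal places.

Ed = −389P/(11830 − 389P). Set this equal to -0.4:
389P = 0.4·(11830 − 389P) ⇒ 389P(1 + 0.4) = 0.4·11830
P = 0.4·11830 / (389·1.4) = 8.6889…

8.69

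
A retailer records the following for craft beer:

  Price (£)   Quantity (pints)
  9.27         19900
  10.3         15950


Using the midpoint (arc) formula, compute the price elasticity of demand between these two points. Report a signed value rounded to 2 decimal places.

-2.09

%ΔQ = (15950 − 19900) / [(19900 + 15950)/2] = -3950/17925 = -0.220362…
%ΔP = (10.3 − 9.27) / [(9.27 + 10.3)/2] = 1.03/9.785 = 0.105263…
Arc Ed = %ΔQ / %ΔP = (-3950/17925) / (1.03/9.785) = -2.0934…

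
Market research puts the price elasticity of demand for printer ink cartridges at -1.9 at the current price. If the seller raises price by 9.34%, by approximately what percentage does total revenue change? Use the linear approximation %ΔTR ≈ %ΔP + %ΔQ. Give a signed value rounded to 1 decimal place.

%ΔQ ≈ Ed × %ΔP = (-1.9) × (+9.34%) = -17.7460%
%ΔTR ≈ %ΔP + %ΔQ = (+9.34%) + (-17.7460%) = -8.4060%

-8.4%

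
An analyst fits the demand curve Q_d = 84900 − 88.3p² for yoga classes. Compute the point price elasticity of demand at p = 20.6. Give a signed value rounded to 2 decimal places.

-1.58

dQ_d/dp = −2·88.3·p = -3637.96. At p = 20.6, Q_d = 47429.012.
Ed = (dQ_d/dp)·(p/Q_d) = (-3637.96) × (20.6/47429.012) = -1.5800…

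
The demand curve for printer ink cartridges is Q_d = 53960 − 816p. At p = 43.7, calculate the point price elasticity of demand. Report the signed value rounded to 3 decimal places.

dQ_d/dp = −816. At p = 43.7, Q_d = 53960 − 816(43.7) = 18300.8.
Ed = (dQ_d/dp)·(p/Q_d) = −816 × (43.7/18300.8) = -1.94850…

-1.949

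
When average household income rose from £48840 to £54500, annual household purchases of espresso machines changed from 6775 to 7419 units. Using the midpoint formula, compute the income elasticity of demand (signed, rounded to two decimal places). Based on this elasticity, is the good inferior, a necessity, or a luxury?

0.83; necessity

%ΔQ = (7419 − 6775)/[( 6775 + 7419)/2] = 644/7097 = 0.090742…
%ΔIncome = (54500 − 48840)/[( 48840 + 54500)/2] = 5660/51670 = 0.109541…
E_income = (644/7097) / (5660/51670) = 0.8283…
0 < E_income < 1 ⇒ normal good, necessity.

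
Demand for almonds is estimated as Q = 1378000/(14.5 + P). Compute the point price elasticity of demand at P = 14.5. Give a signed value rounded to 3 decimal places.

dQ/dP = −1378000/(14.5 + P)² = -1638.53. At P = 14.5, Q = 47517.2.
Ed = (dQ/dP)·(P/Q) = (-1638.53) × (14.5/47517.2) = -0.5

-0.500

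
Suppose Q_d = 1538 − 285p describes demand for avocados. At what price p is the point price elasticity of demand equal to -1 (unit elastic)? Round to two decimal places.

Ed = −285p/(1538 − 285p). Set this equal to -1:
285p = 1·(1538 − 285p) ⇒ 285p(1 + 1) = 1·1538
p = 1·1538 / (285·2) = 2.6982…

2.70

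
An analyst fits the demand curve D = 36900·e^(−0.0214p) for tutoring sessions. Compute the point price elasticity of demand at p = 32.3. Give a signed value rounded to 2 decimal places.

-0.69

dD/dp = −0.0214·D = -395.592. At p = 32.3, D = 18485.6.
Ed = (dD/dp)·(p/D) = (-395.592) × (32.3/18485.6) = -0.6912…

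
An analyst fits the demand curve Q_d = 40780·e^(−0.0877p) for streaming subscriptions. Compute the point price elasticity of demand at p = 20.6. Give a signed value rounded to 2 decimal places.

dQ_d/dp = −0.0877·Q_d = -587.275. At p = 20.6, Q_d = 6696.41.
Ed = (dQ_d/dp)·(p/Q_d) = (-587.275) × (20.6/6696.41) = -1.8066…

-1.81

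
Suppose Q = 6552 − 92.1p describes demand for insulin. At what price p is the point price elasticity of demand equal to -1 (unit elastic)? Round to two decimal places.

Ed = −92.1p/(6552 − 92.1p). Set this equal to -1:
92.1p = 1·(6552 − 92.1p) ⇒ 92.1p(1 + 1) = 1·6552
p = 1·6552 / (92.1·2) = 35.5700…

35.57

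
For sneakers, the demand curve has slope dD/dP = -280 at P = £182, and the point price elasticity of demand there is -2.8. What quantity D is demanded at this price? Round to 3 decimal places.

18200.000

Ed = (dD/dP)·(P/D) ⇒ D = (dD/dP)·P/Ed = (-280)·182/(-2.8) = 18200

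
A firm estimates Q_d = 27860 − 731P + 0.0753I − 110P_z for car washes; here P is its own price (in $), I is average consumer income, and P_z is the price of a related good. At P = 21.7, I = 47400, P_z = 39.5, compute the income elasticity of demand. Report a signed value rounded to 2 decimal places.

0.32

At the given values, Q_d = 27860 − 731(21.7) + 0.0753(47400) − 110(39.5) = 11221.52.
∂Q_d/∂I = 0.0753.
E = (0.0753) × (47400/11221.52) = 0.3180…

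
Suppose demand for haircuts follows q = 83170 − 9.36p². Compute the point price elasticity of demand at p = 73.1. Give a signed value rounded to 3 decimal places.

dq/dp = −2·9.36·p = -1368.432. At p = 73.1, q = 33153.8104.
Ed = (dq/dp)·(p/q) = (-1368.432) × (73.1/33153.8104) = -3.01722…

-3.017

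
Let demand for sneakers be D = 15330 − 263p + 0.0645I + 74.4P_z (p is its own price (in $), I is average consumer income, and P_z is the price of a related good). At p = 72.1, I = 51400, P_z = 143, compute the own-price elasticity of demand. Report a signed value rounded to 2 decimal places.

At the given values, D = 15330 − 263(72.1) + 0.0645(51400) + 74.4(143) = 10322.2.
∂D/∂p = −263.
E = (-263) × (72.1/10322.2) = -1.8370…

-1.84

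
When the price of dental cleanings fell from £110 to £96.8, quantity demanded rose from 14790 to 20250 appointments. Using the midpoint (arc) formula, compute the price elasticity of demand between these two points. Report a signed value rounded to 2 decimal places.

%ΔQ = (20250 − 14790) / [(14790 + 20250)/2] = 5460/17520 = 0.311643…
%ΔP = (96.8 − 110) / [(110 + 96.8)/2] = -13.2/103.4 = -0.127659…
Arc Ed = %ΔQ / %ΔP = (5460/17520) / (-13.2/103.4) = -2.4412…

-2.44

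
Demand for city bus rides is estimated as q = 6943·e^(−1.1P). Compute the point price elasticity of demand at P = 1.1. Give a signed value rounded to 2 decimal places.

dq/dP = −1.1·q = -2277.42. At P = 1.1, q = 2070.38.
Ed = (dq/dP)·(P/q) = (-2277.42) × (1.1/2070.38) = -1.21

-1.21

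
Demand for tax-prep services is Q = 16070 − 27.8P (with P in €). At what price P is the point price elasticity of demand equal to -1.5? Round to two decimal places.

346.83

Ed = −27.8P/(16070 − 27.8P). Set this equal to -1.5:
27.8P = 1.5·(16070 − 27.8P) ⇒ 27.8P(1 + 1.5) = 1.5·16070
P = 1.5·16070 / (27.8·2.5) = 346.8345…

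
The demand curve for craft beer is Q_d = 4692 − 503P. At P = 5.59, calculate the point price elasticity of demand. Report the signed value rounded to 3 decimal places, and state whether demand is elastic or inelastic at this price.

-1.495; elastic

dQ_d/dP = −503. At P = 5.59, Q_d = 4692 − 503(5.59) = 1880.23.
Ed = (dQ_d/dP)·(P/Q_d) = −503 × (5.59/1880.23) = -1.49543…
|Ed| = 1.495 > 1, so demand is elastic.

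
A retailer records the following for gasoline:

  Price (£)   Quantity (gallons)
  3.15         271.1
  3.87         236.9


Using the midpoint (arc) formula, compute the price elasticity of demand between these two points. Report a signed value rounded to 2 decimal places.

%ΔQ = (236.9 − 271.1) / [(271.1 + 236.9)/2] = -34.2/254 = -0.134645…
%ΔP = (3.87 − 3.15) / [(3.15 + 3.87)/2] = 0.72/3.51 = 0.205128…
Arc Ed = %ΔQ / %ΔP = (-34.2/254) / (0.72/3.51) = -0.6563…

-0.66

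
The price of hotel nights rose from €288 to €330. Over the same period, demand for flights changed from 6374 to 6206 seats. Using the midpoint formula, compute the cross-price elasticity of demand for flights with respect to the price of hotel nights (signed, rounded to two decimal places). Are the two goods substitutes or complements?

-0.20; complements

%ΔQ_{flights} = (6206 − 6374)/avg = -168/6290 = -0.026709…
%ΔP_{hotel nights} = (330 − 288)/avg = 42/309 = 0.135922…
E_cross = (-168/6290) / (42/309) = -0.1965…
E_cross < 0 ⇒ the goods are complements.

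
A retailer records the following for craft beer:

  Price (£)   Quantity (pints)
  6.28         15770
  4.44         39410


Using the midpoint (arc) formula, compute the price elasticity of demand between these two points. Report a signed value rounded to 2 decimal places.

-2.50

%ΔQ = (39410 − 15770) / [(15770 + 39410)/2] = 23640/27590 = 0.856832…
%ΔP = (4.44 − 6.28) / [(6.28 + 4.44)/2] = -1.84/5.36 = -0.343283…
Arc Ed = %ΔQ / %ΔP = (23640/27590) / (-1.84/5.36) = -2.4959…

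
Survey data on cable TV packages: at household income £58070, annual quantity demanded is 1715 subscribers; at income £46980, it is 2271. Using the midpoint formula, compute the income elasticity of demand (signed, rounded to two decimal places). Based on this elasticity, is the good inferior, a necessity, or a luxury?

%ΔQ = (2271 − 1715)/[( 1715 + 2271)/2] = 556/1993 = 0.278976…
%ΔIncome = (46980 − 58070)/[( 58070 + 46980)/2] = -11090/52525 = -0.211137…
E_income = (556/1993) / (-11090/52525) = -1.3213…
E_income < 0 ⇒ inferior good.

-1.32; inferior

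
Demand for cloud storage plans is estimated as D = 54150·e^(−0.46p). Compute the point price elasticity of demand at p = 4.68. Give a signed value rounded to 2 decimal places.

-2.15

dD/dp = −0.46·D = -2893.39. At p = 4.68, D = 6289.98.
Ed = (dD/dp)·(p/D) = (-2893.39) × (4.68/6289.98) = -2.1528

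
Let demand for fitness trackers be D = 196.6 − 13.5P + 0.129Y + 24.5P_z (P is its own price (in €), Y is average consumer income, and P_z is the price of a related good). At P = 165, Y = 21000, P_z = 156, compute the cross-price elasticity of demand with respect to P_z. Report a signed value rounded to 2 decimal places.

At the given values, D = 196.6 − 13.5(165) + 0.129(21000) + 24.5(156) = 4500.1.
∂D/∂P_z = 24.5.
E = (24.5) × (156/4500.1) = 0.8493…

0.85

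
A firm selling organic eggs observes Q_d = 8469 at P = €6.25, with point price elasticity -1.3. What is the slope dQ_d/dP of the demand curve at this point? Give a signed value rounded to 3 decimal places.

Ed = (dQ_d/dP)·(P/Q_d) ⇒ dQ_d/dP = Ed·Q_d/P = (-1.3)·8469/6.25 = -1761.552

-1761.552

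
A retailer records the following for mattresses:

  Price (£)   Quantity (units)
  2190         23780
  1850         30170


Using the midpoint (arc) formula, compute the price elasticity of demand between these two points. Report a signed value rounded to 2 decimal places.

-1.41

%ΔQ = (30170 − 23780) / [(23780 + 30170)/2] = 6390/26975 = 0.236886…
%ΔP = (1850 − 2190) / [(2190 + 1850)/2] = -340/2020 = -0.168316…
Arc Ed = %ΔQ / %ΔP = (6390/26975) / (-340/2020) = -1.4073…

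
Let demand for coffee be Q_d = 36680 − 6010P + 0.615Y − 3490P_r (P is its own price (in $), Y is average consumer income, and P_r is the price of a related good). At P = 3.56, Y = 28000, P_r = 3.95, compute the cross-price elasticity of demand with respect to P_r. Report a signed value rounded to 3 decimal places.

At the given values, Q_d = 36680 − 6010(3.56) + 0.615(28000) − 3490(3.95) = 18718.9.
∂Q_d/∂P_r = -3490.
E = (-3490) × (3.95/18718.9) = -0.73644…

-0.736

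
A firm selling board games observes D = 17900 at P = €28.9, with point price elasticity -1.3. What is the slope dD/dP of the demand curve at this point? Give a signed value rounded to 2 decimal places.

Ed = (dD/dP)·(P/D) ⇒ dD/dP = Ed·D/P = (-1.3)·17900/28.9 = -805.1903…

-805.19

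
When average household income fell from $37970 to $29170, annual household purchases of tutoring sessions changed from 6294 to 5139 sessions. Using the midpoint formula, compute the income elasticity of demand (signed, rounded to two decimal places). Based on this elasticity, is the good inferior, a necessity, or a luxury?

%ΔQ = (5139 − 6294)/[( 6294 + 5139)/2] = -1155/5716.5 = -0.202046…
%ΔIncome = (29170 − 37970)/[( 37970 + 29170)/2] = -8800/33570 = -0.262138…
E_income = (-1155/5716.5) / (-8800/33570) = 0.7707…
0 < E_income < 1 ⇒ normal good, necessity.

0.77; necessity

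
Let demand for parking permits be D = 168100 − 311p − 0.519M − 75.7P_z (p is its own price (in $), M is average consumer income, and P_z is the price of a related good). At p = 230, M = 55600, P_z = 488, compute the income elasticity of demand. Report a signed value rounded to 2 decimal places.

At the given values, D = 168100 − 311(230) − 0.519(55600) − 75.7(488) = 30772.
∂D/∂M = -0.519.
E = (-0.519) × (55600/30772) = -0.9377…

-0.94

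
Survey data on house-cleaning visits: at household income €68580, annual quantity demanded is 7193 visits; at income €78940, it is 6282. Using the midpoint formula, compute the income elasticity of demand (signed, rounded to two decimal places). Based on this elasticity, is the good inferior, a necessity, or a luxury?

-0.96; inferior

%ΔQ = (6282 − 7193)/[( 7193 + 6282)/2] = -911/6737.5 = -0.135213…
%ΔIncome = (78940 − 68580)/[( 68580 + 78940)/2] = 10360/73760 = 0.140455…
E_income = (-911/6737.5) / (10360/73760) = -0.9626…
E_income < 0 ⇒ inferior good.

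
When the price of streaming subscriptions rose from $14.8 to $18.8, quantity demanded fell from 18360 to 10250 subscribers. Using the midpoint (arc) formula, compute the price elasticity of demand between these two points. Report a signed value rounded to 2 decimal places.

%ΔQ = (10250 − 18360) / [(18360 + 10250)/2] = -8110/14305 = -0.566934…
%ΔP = (18.8 − 14.8) / [(14.8 + 18.8)/2] = 4/16.8 = 0.238095…
Arc Ed = %ΔQ / %ΔP = (-8110/14305) / (4/16.8) = -2.3811…

-2.38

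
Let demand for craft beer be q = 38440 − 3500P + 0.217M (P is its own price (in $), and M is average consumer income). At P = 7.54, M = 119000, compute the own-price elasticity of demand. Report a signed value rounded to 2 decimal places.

At the given values, q = 38440 − 3500(7.54) + 0.217(119000) = 37873.
∂q/∂P = −3500.
E = (-3500) × (7.54/37873) = -0.6968…

-0.70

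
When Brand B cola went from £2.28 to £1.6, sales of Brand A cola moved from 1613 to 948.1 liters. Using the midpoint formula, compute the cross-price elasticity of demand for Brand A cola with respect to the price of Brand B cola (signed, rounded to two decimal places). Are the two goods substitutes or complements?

1.48; substitutes

%ΔQ_{Brand A cola} = (948.1 − 1613)/avg = -664.9/1280.55 = -0.519230…
%ΔP_{Brand B cola} = (1.6 − 2.28)/avg = -0.68/1.94 = -0.350515…
E_cross = (-664.9/1280.55) / (-0.68/1.94) = 1.4813…
E_cross > 0 ⇒ the goods are substitutes.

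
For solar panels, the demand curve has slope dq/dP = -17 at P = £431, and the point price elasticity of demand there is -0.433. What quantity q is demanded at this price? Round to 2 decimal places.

Ed = (dq/dP)·(P/q) ⇒ q = (dq/dP)·P/Ed = (-17)·431/(-0.433) = 16921.4780…

16921.48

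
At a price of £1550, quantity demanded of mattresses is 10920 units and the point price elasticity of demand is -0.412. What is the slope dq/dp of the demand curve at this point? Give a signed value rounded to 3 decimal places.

Ed = (dq/dp)·(p/q) ⇒ dq/dp = Ed·q/p = (-0.412)·10920/1550 = -2.90260…

-2.903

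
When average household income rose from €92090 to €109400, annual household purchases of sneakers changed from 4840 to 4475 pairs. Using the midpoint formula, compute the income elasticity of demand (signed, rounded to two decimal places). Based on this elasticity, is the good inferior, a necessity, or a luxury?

%ΔQ = (4475 − 4840)/[( 4840 + 4475)/2] = -365/4657.5 = -0.078368…
%ΔIncome = (109400 − 92090)/[( 92090 + 109400)/2] = 17310/100745 = 0.171819…
E_income = (-365/4657.5) / (17310/100745) = -0.4561…
E_income < 0 ⇒ inferior good.

-0.46; inferior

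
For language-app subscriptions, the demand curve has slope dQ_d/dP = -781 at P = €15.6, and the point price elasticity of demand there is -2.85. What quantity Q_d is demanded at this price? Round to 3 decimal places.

4274.947

Ed = (dQ_d/dP)·(P/Q_d) ⇒ Q_d = (dQ_d/dP)·P/Ed = (-781)·15.6/(-2.85) = 4274.94736…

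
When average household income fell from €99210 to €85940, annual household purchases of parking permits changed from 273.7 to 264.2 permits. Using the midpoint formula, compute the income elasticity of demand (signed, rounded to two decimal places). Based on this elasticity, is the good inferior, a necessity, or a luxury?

0.25; necessity

%ΔQ = (264.2 − 273.7)/[( 273.7 + 264.2)/2] = -9.5/268.95 = -0.035322…
%ΔIncome = (85940 − 99210)/[( 99210 + 85940)/2] = -13270/92575 = -0.143343…
E_income = (-9.5/268.95) / (-13270/92575) = 0.2464…
0 < E_income < 1 ⇒ normal good, necessity.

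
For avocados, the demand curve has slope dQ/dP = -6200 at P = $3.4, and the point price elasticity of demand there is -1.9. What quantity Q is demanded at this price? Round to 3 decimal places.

Ed = (dQ/dP)·(P/Q) ⇒ Q = (dQ/dP)·P/Ed = (-6200)·3.4/(-1.9) = 11094.73684…

11094.737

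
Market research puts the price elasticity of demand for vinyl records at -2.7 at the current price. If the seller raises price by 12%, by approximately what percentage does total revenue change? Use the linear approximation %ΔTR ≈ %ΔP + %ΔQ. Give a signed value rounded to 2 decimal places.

%ΔQ ≈ Ed × %ΔP = (-2.7) × (+12%) = -32.4000%
%ΔTR ≈ %ΔP + %ΔQ = (+12%) + (-32.4000%) = -20.4000%

-20.40%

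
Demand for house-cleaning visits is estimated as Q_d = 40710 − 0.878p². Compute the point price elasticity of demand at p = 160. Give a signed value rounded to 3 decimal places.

-2.465

dQ_d/dp = −2·0.878·p = -280.96. At p = 160, Q_d = 18233.2.
Ed = (dQ_d/dp)·(p/Q_d) = (-280.96) × (160/18233.2) = -2.46548…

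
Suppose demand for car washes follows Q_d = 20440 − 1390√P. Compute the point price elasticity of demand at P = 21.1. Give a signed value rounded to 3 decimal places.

dQ_d/dP = −1390/(2√P) = -151.302. At P = 21.1, Q_d = 14055.1.
Ed = (dQ_d/dP)·(P/Q_d) = (-151.302) × (21.1/14055.1) = -0.22713…

-0.227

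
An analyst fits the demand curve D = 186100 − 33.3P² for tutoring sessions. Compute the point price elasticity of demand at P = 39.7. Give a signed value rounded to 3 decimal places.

dD/dP = −2·33.3·P = -2644.02. At P = 39.7, D = 133616.203.
Ed = (dD/dP)·(P/D) = (-2644.02) × (39.7/133616.203) = -0.78559…

-0.786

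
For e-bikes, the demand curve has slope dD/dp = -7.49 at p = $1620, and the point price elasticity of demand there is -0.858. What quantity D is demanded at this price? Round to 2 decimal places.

Ed = (dD/dp)·(p/D) ⇒ D = (dD/dp)·p/Ed = (-7.49)·1620/(-0.858) = 14141.9580…

14141.96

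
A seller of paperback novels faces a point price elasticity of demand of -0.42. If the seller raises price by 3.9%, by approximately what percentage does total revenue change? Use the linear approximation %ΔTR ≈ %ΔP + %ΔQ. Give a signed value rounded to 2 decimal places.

%ΔQ ≈ Ed × %ΔP = (-0.42) × (+3.9%) = -1.6380%
%ΔTR ≈ %ΔP + %ΔQ = (+3.9%) + (-1.6380%) = +2.2620%

+2.26%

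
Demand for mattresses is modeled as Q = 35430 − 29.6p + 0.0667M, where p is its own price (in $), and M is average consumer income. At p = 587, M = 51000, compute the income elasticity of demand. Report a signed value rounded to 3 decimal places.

At the given values, Q = 35430 − 29.6(587) + 0.0667(51000) = 21456.5.
∂Q/∂M = 0.0667.
E = (0.0667) × (51000/21456.5) = 0.15853…

0.159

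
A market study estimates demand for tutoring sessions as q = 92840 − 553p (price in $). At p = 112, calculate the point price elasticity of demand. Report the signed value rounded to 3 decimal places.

dq/dp = −553. At p = 112, q = 92840 − 553(112) = 30904.
Ed = (dq/dp)·(p/q) = −553 × (112/30904) = -2.00414…

-2.004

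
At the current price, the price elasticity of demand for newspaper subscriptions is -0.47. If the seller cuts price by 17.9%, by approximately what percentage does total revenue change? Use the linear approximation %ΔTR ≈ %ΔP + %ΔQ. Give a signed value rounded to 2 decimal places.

%ΔQ ≈ Ed × %ΔP = (-0.47) × (-17.9%) = +8.4130%
%ΔTR ≈ %ΔP + %ΔQ = (-17.9%) + (+8.4130%) = -9.4870%

-9.49%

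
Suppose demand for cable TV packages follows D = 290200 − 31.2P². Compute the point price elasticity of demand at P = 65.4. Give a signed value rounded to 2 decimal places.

-1.70

dD/dP = −2·31.2·P = -4080.96. At P = 65.4, D = 156752.608.
Ed = (dD/dP)·(P/D) = (-4080.96) × (65.4/156752.608) = -1.7026…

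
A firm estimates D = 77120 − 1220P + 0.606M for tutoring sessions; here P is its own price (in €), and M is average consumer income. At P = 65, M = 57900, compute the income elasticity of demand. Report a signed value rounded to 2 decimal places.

At the given values, D = 77120 − 1220(65) + 0.606(57900) = 32907.4.
∂D/∂M = 0.606.
E = (0.606) × (57900/32907.4) = 1.0662…

1.07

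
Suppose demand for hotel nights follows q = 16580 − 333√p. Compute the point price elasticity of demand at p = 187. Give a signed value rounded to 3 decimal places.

dq/dp = −333/(2√p) = -12.1757. At p = 187, q = 12026.3.
Ed = (dq/dp)·(p/q) = (-12.1757) × (187/12026.3) = -0.18932…

-0.189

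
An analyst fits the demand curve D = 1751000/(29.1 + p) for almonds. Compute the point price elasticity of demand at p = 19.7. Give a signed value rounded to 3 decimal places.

dD/dp = −1751000/(29.1 + p)² = -735.269. At p = 19.7, D = 35881.1.
Ed = (dD/dp)·(p/D) = (-735.269) × (19.7/35881.1) = -0.40368…

-0.404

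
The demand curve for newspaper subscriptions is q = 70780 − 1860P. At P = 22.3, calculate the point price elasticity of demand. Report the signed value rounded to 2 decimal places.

dq/dP = −1860. At P = 22.3, q = 70780 − 1860(22.3) = 29302.
Ed = (dq/dP)·(P/q) = −1860 × (22.3/29302) = -1.4155…

-1.42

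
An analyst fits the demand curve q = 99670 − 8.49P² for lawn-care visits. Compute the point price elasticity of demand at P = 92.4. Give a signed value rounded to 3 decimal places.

dq/dP = −2·8.49·P = -1568.952. At P = 92.4, q = 27184.4176.
Ed = (dq/dP)·(P/q) = (-1568.952) × (92.4/27184.4176) = -5.33287…

-5.333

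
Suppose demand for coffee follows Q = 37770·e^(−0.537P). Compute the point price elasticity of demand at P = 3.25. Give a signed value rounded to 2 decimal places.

dQ/dP = −0.537·Q = -3541.35. At P = 3.25, Q = 6594.69.
Ed = (dQ/dP)·(P/Q) = (-3541.35) × (3.25/6594.69) = -1.7452…

-1.75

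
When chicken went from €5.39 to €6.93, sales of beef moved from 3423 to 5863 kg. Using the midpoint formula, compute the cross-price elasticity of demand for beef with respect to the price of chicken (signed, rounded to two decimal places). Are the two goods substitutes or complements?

%ΔQ_{beef} = (5863 − 3423)/avg = 2440/4643 = 0.525522…
%ΔP_{chicken} = (6.93 − 5.39)/avg = 1.54/6.16 = 0.25
E_cross = (2440/4643) / (1.54/6.16) = 2.1020…
E_cross > 0 ⇒ the goods are substitutes.

2.10; substitutes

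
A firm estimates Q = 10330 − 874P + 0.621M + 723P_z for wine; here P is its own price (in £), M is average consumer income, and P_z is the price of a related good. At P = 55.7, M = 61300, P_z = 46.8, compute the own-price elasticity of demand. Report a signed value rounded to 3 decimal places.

At the given values, Q = 10330 − 874(55.7) + 0.621(61300) + 723(46.8) = 33551.9.
∂Q/∂P = −874.
E = (-874) × (55.7/33551.9) = -1.45094…

-1.451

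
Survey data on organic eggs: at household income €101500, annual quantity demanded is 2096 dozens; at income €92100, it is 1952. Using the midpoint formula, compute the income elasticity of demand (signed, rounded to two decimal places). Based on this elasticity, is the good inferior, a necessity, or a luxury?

%ΔQ = (1952 − 2096)/[( 2096 + 1952)/2] = -144/2024 = -0.071146…
%ΔIncome = (92100 − 101500)/[( 101500 + 92100)/2] = -9400/96800 = -0.097107…
E_income = (-144/2024) / (-9400/96800) = 0.7326…
0 < E_income < 1 ⇒ normal good, necessity.

0.73; necessity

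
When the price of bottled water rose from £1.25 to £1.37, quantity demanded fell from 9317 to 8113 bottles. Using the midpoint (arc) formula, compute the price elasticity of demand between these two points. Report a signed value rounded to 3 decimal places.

-1.508

%ΔQ = (8113 − 9317) / [(9317 + 8113)/2] = -1204/8715 = -0.138152…
%ΔP = (1.37 − 1.25) / [(1.25 + 1.37)/2] = 0.12/1.31 = 0.091603…
Arc Ed = %ΔQ / %ΔP = (-1204/8715) / (0.12/1.31) = -1.50816…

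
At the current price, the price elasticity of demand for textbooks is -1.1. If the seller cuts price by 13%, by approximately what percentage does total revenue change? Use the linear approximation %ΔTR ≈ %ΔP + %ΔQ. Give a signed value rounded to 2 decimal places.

%ΔQ ≈ Ed × %ΔP = (-1.1) × (-13%) = +14.3000%
%ΔTR ≈ %ΔP + %ΔQ = (-13%) + (+14.3000%) = +1.3000%

+1.30%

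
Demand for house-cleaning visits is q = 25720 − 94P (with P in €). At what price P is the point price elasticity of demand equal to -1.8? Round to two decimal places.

175.90

Ed = −94P/(25720 − 94P). Set this equal to -1.8:
94P = 1.8·(25720 − 94P) ⇒ 94P(1 + 1.8) = 1.8·25720
P = 1.8·25720 / (94·2.8) = 175.8966…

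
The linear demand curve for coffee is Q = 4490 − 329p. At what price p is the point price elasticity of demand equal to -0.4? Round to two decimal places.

Ed = −329p/(4490 − 329p). Set this equal to -0.4:
329p = 0.4·(4490 − 329p) ⇒ 329p(1 + 0.4) = 0.4·4490
p = 0.4·4490 / (329·1.4) = 3.8992…

3.90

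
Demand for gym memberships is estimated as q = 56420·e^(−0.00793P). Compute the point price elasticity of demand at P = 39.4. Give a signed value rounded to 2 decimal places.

dq/dP = −0.00793·q = -327.352. At P = 39.4, q = 41280.1.
Ed = (dq/dP)·(P/q) = (-327.352) × (39.4/41280.1) = -0.3124…

-0.31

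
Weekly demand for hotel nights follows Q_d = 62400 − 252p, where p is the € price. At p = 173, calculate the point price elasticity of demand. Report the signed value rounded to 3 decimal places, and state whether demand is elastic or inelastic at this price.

dQ_d/dp = −252. At p = 173, Q_d = 62400 − 252(173) = 18804.
Ed = (dQ_d/dp)·(p/Q_d) = −252 × (173/18804) = -2.31844…
|Ed| = 2.318 > 1, so demand is elastic.

-2.318; elastic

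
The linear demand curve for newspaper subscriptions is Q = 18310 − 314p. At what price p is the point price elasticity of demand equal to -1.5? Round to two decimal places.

Ed = −314p/(18310 − 314p). Set this equal to -1.5:
314p = 1.5·(18310 − 314p) ⇒ 314p(1 + 1.5) = 1.5·18310
p = 1.5·18310 / (314·2.5) = 34.9872…

34.99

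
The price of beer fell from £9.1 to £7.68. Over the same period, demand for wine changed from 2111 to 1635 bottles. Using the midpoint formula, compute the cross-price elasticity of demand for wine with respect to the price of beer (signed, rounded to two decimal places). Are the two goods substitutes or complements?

%ΔQ_{wine} = (1635 − 2111)/avg = -476/1873 = -0.254137…
%ΔP_{beer} = (7.68 − 9.1)/avg = -1.42/8.39 = -0.169249…
E_cross = (-476/1873) / (-1.42/8.39) = 1.5015…
E_cross > 0 ⇒ the goods are substitutes.

1.50; substitutes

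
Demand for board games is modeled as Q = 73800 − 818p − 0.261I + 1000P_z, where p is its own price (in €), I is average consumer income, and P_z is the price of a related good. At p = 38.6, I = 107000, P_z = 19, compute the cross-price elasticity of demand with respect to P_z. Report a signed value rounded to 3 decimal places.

0.571

At the given values, Q = 73800 − 818(38.6) − 0.261(107000) + 1000(19) = 33298.2.
∂Q/∂P_z = 1000.
E = (1000) × (19/33298.2) = 0.57060…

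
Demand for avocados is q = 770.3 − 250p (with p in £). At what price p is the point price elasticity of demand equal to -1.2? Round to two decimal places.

1.68

Ed = −250p/(770.3 − 250p). Set this equal to -1.2:
250p = 1.2·(770.3 − 250p) ⇒ 250p(1 + 1.2) = 1.2·770.3
p = 1.2·770.3 / (250·2.2) = 1.6806…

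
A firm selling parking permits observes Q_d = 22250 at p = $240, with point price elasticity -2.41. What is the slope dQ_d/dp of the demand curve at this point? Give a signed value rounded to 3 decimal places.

-223.427

Ed = (dQ_d/dp)·(p/Q_d) ⇒ dQ_d/dp = Ed·Q_d/p = (-2.41)·22250/240 = -223.42708…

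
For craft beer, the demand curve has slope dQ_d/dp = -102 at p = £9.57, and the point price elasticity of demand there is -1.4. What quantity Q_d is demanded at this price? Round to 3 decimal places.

Ed = (dQ_d/dp)·(p/Q_d) ⇒ Q_d = (dQ_d/dp)·p/Ed = (-102)·9.57/(-1.4) = 697.24285…

697.243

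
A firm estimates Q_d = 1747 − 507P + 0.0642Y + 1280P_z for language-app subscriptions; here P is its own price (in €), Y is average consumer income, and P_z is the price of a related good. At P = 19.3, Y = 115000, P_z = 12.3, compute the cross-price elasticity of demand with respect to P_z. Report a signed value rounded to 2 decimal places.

1.04

At the given values, Q_d = 1747 − 507(19.3) + 0.0642(115000) + 1280(12.3) = 15088.9.
∂Q_d/∂P_z = 1280.
E = (1280) × (12.3/15088.9) = 1.0434…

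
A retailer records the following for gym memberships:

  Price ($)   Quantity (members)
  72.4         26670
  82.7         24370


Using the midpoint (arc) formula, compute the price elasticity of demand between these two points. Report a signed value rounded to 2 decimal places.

%ΔQ = (24370 − 26670) / [(26670 + 24370)/2] = -2300/25520 = -0.090125…
%ΔP = (82.7 − 72.4) / [(72.4 + 82.7)/2] = 10.3/77.55 = 0.132817…
Arc Ed = %ΔQ / %ΔP = (-2300/25520) / (10.3/77.55) = -0.6785…

-0.68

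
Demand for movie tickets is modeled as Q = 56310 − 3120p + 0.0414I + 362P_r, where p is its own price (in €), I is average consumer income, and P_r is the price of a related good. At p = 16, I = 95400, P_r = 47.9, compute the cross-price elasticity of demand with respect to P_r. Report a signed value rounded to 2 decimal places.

0.63

At the given values, Q = 56310 − 3120(16) + 0.0414(95400) + 362(47.9) = 27679.36.
∂Q/∂P_r = 362.
E = (362) × (47.9/27679.36) = 0.6264…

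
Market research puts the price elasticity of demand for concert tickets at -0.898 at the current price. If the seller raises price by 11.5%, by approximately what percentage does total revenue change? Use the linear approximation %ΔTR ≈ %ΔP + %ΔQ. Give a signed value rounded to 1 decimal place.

%ΔQ ≈ Ed × %ΔP = (-0.898) × (+11.5%) = -10.3270%
%ΔTR ≈ %ΔP + %ΔQ = (+11.5%) + (-10.3270%) = +1.1730%

+1.2%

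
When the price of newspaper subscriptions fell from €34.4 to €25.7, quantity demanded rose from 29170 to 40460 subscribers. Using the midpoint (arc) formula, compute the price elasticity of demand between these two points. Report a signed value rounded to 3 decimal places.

-1.120

%ΔQ = (40460 − 29170) / [(29170 + 40460)/2] = 11290/34815 = 0.324285…
%ΔP = (25.7 − 34.4) / [(34.4 + 25.7)/2] = -8.7/30.05 = -0.289517…
Arc Ed = %ΔQ / %ΔP = (11290/34815) / (-8.7/30.05) = -1.12008…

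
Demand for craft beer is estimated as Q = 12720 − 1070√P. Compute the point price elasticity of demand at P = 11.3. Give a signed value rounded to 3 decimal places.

-0.197

dQ/dP = −1070/(2√P) = -159.153. At P = 11.3, Q = 9123.14.
Ed = (dQ/dP)·(P/Q) = (-159.153) × (11.3/9123.14) = -0.19712…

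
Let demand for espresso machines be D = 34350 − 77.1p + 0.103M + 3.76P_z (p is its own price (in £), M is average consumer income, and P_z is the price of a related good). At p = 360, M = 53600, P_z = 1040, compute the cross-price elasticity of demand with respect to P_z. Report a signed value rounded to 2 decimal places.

0.24

At the given values, D = 34350 − 77.1(360) + 0.103(53600) + 3.76(1040) = 16025.2.
∂D/∂P_z = 3.76.
E = (3.76) × (1040/16025.2) = 0.2440…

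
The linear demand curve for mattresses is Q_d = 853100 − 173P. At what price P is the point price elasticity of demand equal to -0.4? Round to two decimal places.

Ed = −173P/(853100 − 173P). Set this equal to -0.4:
173P = 0.4·(853100 − 173P) ⇒ 173P(1 + 0.4) = 0.4·853100
P = 0.4·853100 / (173·1.4) = 1408.9182…

1408.92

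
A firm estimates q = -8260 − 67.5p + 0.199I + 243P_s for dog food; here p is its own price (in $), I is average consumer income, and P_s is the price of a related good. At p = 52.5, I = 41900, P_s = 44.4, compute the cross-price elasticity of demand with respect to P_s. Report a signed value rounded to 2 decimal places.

At the given values, q = -8260 − 67.5(52.5) + 0.199(41900) + 243(44.4) = 7323.55.
∂q/∂P_s = 243.
E = (243) × (44.4/7323.55) = 1.4732…

1.47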